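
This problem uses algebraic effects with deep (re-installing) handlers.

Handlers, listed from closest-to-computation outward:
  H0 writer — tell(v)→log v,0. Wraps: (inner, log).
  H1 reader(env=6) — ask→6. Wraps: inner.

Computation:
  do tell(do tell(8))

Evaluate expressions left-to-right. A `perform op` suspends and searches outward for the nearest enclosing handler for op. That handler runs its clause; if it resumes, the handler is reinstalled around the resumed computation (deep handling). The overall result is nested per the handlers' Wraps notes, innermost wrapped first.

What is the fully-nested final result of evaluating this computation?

Evaluation trace:
tell(8) @ H0 ⇒ log+=8
tell(0) @ H0 ⇒ log+=0
H0 returns (0, (8, 0))
H1 returns (0, (8, 0))
= (0, (8, 0))

Answer: (0, (8, 0))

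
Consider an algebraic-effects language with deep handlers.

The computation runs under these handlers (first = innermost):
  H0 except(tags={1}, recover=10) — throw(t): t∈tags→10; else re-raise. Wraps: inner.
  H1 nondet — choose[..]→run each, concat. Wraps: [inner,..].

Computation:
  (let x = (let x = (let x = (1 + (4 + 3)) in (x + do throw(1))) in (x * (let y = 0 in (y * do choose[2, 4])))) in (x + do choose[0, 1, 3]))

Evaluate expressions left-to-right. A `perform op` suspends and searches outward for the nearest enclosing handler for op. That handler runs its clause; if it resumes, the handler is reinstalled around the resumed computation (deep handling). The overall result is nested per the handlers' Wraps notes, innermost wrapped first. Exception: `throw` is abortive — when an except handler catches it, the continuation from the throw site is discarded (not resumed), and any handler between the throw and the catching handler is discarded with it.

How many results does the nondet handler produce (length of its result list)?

Evaluation trace:
throw(1) @ H0 caught ⇒ 10
H1 returns [10]
= [10]

Answer: 1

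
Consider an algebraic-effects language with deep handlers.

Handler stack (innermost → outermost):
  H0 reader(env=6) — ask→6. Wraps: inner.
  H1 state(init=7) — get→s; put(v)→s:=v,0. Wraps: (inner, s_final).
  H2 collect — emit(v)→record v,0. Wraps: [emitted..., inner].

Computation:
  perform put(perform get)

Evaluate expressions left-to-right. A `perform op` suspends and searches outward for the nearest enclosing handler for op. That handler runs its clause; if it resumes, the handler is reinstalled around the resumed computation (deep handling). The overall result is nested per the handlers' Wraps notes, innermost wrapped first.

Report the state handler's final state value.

Working:
get @ H1 ⇒ 7
put(7) @ H1 ⇒ s:=7
H0 returns 0
H1 returns (0, 7)
H2 returns [(0, 7)]
= [(0, 7)]

Answer: 7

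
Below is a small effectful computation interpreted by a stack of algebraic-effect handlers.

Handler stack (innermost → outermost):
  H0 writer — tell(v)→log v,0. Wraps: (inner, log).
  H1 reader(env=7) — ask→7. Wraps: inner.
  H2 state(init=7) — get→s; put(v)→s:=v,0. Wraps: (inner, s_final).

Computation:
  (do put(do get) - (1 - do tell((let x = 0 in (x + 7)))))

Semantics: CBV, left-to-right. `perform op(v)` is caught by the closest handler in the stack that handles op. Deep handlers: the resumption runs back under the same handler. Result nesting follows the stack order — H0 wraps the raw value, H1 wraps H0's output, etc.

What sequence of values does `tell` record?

Working:
get @ H2 ⇒ 7
put(7) @ H2 ⇒ s:=7
tell(7) @ H0 ⇒ log+=7
H0 returns (-1, (7))
H1 returns (-1, (7))
H2 returns ((-1, (7)), 7)
= ((-1, (7)), 7)

Answer: (7)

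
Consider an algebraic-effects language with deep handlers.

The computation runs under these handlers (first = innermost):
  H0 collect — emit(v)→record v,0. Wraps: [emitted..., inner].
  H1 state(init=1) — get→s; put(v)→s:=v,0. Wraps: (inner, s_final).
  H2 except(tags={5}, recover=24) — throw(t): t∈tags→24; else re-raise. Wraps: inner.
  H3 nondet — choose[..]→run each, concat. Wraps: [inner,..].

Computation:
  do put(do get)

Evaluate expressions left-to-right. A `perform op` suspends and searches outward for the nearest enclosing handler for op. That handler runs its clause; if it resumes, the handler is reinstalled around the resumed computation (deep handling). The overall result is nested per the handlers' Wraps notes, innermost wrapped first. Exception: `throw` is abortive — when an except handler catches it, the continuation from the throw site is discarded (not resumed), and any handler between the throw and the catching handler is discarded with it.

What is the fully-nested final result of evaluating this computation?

Answer: [([0], 1)]

Evaluation trace:
get @ H1 ⇒ 1
put(1) @ H1 ⇒ s:=1
H0 returns [0]
H1 returns ([0], 1)
H2 returns ([0], 1)
H3 returns [([0], 1)]
= [([0], 1)]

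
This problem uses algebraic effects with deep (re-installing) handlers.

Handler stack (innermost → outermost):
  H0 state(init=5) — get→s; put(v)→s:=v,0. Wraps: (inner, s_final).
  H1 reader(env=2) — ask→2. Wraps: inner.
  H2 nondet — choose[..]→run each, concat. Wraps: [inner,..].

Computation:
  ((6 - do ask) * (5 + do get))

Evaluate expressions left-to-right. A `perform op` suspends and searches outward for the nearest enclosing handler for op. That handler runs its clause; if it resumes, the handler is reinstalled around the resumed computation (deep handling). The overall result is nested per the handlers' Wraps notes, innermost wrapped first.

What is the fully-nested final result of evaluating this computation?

Step-by-step:
ask @ H1 ⇒ 2
get @ H0 ⇒ 5
H0 returns (40, 5)
H1 returns (40, 5)
H2 returns [(40, 5)]
= [(40, 5)]

Answer: [(40, 5)]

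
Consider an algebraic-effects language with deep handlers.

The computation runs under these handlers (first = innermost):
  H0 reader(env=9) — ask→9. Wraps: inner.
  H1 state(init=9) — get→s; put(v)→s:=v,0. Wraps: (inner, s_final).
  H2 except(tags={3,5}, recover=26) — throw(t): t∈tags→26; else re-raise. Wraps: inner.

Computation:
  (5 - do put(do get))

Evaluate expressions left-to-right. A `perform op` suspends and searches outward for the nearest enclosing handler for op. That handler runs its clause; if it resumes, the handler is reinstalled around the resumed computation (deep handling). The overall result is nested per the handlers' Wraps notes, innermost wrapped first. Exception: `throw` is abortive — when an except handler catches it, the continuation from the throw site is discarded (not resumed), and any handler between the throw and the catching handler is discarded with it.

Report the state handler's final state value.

Working:
get @ H1 ⇒ 9
put(9) @ H1 ⇒ s:=9
H0 returns 5
H1 returns (5, 9)
H2 returns (5, 9)
= (5, 9)

Answer: 9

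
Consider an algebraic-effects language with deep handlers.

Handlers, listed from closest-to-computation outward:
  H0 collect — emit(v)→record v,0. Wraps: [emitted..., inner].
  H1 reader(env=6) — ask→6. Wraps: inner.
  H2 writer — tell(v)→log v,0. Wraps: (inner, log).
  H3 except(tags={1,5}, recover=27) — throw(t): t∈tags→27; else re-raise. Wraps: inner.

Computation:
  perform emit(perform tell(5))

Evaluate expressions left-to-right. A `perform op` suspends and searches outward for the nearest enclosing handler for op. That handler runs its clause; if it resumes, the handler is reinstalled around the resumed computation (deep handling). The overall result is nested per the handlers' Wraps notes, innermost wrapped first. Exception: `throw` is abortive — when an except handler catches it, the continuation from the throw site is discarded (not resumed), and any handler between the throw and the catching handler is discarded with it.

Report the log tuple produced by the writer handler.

Evaluation trace:
tell(5) @ H2 ⇒ log+=5
emit(0) @ H0 ⇒ out+=0
H0 returns [0, 0]
H1 returns [0, 0]
H2 returns ([0, 0], (5))
H3 returns ([0, 0], (5))
= ([0, 0], (5))

Answer: (5)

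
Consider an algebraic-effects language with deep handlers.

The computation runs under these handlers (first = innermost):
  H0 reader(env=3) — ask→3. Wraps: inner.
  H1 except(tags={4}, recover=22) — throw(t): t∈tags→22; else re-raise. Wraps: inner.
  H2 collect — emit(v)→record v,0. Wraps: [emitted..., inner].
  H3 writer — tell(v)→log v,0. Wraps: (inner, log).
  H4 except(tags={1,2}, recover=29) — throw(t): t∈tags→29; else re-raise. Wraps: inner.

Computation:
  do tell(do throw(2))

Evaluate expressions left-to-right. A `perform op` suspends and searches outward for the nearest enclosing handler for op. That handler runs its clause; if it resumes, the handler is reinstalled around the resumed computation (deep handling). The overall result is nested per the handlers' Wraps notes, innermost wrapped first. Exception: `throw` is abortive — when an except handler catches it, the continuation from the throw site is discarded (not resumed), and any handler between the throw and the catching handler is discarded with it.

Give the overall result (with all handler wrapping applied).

Answer: 29

Step-by-step:
throw(2) @ H1 re-raised
throw(2) @ H4 caught ⇒ 29
= 29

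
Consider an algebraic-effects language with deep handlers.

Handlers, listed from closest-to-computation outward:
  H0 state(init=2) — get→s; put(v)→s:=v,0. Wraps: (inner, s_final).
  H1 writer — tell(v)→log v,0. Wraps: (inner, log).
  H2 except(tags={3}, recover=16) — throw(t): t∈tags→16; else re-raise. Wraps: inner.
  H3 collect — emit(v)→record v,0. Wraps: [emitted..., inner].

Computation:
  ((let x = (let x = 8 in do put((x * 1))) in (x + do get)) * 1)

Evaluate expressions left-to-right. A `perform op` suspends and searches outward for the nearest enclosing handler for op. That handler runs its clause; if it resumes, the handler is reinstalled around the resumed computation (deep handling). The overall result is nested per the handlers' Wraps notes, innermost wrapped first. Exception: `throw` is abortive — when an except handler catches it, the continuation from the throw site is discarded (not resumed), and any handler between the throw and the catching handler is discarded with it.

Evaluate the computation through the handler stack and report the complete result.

Answer: [((8, 8), ())]

Evaluation trace:
put(8) @ H0 ⇒ s:=8
get @ H0 ⇒ 8
H0 returns (8, 8)
H1 returns ((8, 8), ())
H2 returns ((8, 8), ())
H3 returns [((8, 8), ())]
= [((8, 8), ())]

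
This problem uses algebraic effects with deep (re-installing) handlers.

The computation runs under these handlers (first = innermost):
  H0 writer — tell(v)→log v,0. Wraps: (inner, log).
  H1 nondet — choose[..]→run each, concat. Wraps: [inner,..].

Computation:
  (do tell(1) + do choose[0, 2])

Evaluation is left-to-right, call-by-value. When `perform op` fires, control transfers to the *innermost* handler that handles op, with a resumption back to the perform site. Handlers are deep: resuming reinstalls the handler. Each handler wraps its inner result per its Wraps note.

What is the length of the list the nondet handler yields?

Answer: 2

Working:
tell(1) @ H0 ⇒ log+=1
choose[0, 2] @ H1
  branch[0] choose=0:
    H0 returns (0, (1))
    H1 returns [(0, (1))]
  branch[1] choose=2:
    H0 returns (2, (1))
    H1 returns [(2, (1))]
= [(0, (1)), (2, (1))]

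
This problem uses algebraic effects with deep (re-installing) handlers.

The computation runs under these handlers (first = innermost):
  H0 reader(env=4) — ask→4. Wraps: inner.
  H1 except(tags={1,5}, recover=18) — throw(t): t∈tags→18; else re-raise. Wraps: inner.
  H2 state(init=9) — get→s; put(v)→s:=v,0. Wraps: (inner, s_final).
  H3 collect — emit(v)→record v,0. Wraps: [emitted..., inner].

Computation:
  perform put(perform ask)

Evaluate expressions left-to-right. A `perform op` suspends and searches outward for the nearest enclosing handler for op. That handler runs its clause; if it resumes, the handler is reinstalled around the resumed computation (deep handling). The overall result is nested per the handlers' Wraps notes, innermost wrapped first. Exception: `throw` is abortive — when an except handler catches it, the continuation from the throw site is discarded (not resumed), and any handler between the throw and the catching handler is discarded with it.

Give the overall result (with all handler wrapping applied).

Working:
ask @ H0 ⇒ 4
put(4) @ H2 ⇒ s:=4
H0 returns 0
H1 returns 0
H2 returns (0, 4)
H3 returns [(0, 4)]
= [(0, 4)]

Answer: [(0, 4)]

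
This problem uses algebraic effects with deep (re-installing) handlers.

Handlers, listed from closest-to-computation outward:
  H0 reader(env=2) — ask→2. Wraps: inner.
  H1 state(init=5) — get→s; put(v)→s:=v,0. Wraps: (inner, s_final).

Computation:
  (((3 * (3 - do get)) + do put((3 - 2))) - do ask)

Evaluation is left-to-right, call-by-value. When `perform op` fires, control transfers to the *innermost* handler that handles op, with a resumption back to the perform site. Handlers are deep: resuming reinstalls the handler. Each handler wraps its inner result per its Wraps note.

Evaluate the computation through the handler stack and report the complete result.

Answer: (-8, 1)

Step-by-step:
get @ H1 ⇒ 5
put(1) @ H1 ⇒ s:=1
ask @ H0 ⇒ 2
H0 returns -8
H1 returns (-8, 1)
= (-8, 1)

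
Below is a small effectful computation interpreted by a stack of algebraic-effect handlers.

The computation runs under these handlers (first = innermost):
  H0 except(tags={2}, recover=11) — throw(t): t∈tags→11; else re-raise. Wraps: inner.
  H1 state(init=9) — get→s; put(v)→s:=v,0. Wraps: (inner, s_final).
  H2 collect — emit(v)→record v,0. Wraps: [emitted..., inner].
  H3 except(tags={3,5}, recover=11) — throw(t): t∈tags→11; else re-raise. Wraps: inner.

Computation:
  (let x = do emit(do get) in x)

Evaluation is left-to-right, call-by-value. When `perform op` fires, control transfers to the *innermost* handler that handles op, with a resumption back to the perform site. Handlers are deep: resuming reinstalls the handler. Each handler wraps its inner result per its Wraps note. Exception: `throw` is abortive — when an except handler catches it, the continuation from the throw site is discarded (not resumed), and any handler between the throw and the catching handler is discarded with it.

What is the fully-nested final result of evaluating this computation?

Answer: [9, (0, 9)]

Step-by-step:
get @ H1 ⇒ 9
emit(9) @ H2 ⇒ out+=9
H0 returns 0
H1 returns (0, 9)
H2 returns [9, (0, 9)]
H3 returns [9, (0, 9)]
= [9, (0, 9)]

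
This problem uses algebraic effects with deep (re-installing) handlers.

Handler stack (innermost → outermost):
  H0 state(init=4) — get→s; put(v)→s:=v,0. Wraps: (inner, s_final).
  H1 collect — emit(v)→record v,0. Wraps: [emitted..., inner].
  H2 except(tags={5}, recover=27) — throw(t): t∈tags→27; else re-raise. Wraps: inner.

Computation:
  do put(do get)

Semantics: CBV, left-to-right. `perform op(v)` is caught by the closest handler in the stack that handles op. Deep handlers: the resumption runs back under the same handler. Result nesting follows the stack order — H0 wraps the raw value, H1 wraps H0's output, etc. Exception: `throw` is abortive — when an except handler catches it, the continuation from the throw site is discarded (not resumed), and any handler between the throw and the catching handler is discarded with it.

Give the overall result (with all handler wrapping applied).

Step-by-step:
get @ H0 ⇒ 4
put(4) @ H0 ⇒ s:=4
H0 returns (0, 4)
H1 returns [(0, 4)]
H2 returns [(0, 4)]
= [(0, 4)]

Answer: [(0, 4)]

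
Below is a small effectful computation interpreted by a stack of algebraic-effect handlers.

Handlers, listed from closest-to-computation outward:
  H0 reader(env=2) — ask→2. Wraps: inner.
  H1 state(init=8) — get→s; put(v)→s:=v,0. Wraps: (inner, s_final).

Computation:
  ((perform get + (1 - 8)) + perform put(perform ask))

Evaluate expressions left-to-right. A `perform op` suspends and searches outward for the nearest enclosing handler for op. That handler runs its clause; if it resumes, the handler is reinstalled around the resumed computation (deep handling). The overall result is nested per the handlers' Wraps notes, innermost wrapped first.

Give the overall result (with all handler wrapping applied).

Evaluation trace:
get @ H1 ⇒ 8
ask @ H0 ⇒ 2
put(2) @ H1 ⇒ s:=2
H0 returns 1
H1 returns (1, 2)
= (1, 2)

Answer: (1, 2)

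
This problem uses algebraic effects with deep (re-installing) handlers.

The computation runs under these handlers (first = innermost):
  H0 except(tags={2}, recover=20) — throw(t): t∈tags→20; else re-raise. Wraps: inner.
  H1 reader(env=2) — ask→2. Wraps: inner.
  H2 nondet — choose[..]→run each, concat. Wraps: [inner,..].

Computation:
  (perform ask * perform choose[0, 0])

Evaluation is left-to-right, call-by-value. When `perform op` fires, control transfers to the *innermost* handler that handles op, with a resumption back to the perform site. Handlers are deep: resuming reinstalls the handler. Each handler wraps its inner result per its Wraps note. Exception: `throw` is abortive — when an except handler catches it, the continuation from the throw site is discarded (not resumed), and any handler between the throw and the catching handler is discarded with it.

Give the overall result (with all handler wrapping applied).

Answer: [0, 0]

Working:
ask @ H1 ⇒ 2
choose[0, 0] @ H2
  branch[0] choose=0:
    H0 returns 0
    H1 returns 0
    H2 returns [0]
  branch[1] choose=0:
    H0 returns 0
    H1 returns 0
    H2 returns [0]
= [0, 0]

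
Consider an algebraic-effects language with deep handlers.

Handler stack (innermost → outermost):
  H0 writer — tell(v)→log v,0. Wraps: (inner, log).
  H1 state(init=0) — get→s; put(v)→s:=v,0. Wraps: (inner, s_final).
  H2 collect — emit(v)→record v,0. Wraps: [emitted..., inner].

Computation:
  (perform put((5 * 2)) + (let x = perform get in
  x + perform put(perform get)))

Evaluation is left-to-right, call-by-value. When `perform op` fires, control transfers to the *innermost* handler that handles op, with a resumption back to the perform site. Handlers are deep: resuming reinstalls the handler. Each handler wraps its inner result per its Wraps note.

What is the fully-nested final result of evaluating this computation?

Working:
put(10) @ H1 ⇒ s:=10
get @ H1 ⇒ 10
get @ H1 ⇒ 10
put(10) @ H1 ⇒ s:=10
H0 returns (10, ())
H1 returns ((10, ()), 10)
H2 returns [((10, ()), 10)]
= [((10, ()), 10)]

Answer: [((10, ()), 10)]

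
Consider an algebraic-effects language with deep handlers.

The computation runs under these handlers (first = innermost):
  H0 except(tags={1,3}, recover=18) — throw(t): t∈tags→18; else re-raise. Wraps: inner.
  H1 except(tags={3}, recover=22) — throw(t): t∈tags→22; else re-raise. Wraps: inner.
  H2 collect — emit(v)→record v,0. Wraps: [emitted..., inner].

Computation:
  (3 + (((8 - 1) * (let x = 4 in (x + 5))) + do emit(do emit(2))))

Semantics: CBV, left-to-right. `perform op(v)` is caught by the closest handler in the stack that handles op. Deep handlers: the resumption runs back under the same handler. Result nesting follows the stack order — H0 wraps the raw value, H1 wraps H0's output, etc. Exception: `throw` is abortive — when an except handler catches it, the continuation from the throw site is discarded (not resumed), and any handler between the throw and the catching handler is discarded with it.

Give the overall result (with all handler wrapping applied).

Answer: [2, 0, 66]

Working:
emit(2) @ H2 ⇒ out+=2
emit(0) @ H2 ⇒ out+=0
H0 returns 66
H1 returns 66
H2 returns [2, 0, 66]
= [2, 0, 66]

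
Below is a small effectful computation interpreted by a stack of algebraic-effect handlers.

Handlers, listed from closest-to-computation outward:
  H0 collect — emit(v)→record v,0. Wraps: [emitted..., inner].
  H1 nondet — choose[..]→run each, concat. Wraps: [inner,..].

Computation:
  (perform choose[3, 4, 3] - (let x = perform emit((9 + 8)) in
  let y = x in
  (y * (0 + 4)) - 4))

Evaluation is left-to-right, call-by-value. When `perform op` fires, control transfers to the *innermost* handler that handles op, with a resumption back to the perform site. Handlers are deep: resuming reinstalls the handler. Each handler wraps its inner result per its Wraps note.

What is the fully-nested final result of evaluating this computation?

Working:
choose[3, 4, 3] @ H1
  branch[0] choose=3:
    emit(17) @ H0 ⇒ out+=17
    H0 returns [17, 7]
    H1 returns [[17, 7]]
  branch[1] choose=4:
    emit(17) @ H0 ⇒ out+=17
    H0 returns [17, 8]
    H1 returns [[17, 8]]
  branch[2] choose=3:
    emit(17) @ H0 ⇒ out+=17
    H0 returns [17, 7]
    H1 returns [[17, 7]]
= [[17, 7], [17, 8], [17, 7]]

Answer: [[17, 7], [17, 8], [17, 7]]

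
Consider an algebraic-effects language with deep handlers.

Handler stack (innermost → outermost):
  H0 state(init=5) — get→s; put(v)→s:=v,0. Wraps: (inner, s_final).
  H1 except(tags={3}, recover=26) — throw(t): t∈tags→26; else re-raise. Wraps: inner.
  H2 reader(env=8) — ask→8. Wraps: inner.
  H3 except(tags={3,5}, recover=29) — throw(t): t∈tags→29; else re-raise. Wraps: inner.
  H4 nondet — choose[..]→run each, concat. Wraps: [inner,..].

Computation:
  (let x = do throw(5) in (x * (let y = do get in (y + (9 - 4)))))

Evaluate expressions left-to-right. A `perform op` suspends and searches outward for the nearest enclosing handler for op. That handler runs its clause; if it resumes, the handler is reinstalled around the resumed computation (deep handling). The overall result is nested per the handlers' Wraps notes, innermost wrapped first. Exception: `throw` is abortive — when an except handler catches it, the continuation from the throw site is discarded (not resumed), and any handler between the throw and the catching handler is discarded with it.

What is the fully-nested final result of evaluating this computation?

Step-by-step:
throw(5) @ H1 re-raised
throw(5) @ H3 caught ⇒ 29
H4 returns [29]
= [29]

Answer: [29]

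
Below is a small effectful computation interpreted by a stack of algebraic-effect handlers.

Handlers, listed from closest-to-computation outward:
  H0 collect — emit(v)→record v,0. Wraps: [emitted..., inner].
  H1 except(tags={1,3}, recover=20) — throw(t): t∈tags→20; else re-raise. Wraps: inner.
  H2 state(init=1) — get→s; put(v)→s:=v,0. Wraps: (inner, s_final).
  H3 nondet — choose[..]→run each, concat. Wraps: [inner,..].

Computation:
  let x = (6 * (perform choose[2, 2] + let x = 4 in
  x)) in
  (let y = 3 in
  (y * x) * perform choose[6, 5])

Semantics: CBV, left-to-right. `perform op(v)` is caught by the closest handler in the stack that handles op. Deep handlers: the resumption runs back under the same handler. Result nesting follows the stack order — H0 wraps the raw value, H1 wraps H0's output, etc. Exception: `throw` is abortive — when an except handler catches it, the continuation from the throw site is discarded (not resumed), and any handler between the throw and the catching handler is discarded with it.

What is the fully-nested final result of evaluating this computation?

Answer: [([648], 1), ([540], 1), ([648], 1), ([540], 1)]

Step-by-step:
choose[2, 2] @ H3
  branch[0] choose=2:
    choose[6, 5] @ H3
      branch[0] choose=6:
        H0 returns [648]
        H1 returns [648]
        H2 returns ([648], 1)
        H3 returns [([648], 1)]
      branch[1] choose=5:
        H0 returns [540]
        H1 returns [540]
        H2 returns ([540], 1)
        H3 returns [([540], 1)]
  branch[1] choose=2:
    choose[6, 5] @ H3
      branch[0] choose=6:
        H0 returns [648]
        H1 returns [648]
        H2 returns ([648], 1)
        H3 returns [([648], 1)]
      branch[1] choose=5:
        H0 returns [540]
        H1 returns [540]
        H2 returns ([540], 1)
        H3 returns [([540], 1)]
= [([648], 1), ([540], 1), ([648], 1), ([540], 1)]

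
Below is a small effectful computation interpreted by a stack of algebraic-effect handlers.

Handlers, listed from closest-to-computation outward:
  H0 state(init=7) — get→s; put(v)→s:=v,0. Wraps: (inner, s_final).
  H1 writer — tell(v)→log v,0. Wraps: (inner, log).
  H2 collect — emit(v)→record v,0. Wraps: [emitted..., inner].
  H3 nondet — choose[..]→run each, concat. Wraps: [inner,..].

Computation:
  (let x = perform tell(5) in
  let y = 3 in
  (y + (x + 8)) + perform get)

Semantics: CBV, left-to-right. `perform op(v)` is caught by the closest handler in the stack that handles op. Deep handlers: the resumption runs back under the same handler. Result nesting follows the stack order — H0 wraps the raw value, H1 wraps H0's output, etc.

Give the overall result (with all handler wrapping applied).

Step-by-step:
tell(5) @ H1 ⇒ log+=5
get @ H0 ⇒ 7
H0 returns (18, 7)
H1 returns ((18, 7), (5))
H2 returns [((18, 7), (5))]
H3 returns [[((18, 7), (5))]]
= [[((18, 7), (5))]]

Answer: [[((18, 7), (5))]]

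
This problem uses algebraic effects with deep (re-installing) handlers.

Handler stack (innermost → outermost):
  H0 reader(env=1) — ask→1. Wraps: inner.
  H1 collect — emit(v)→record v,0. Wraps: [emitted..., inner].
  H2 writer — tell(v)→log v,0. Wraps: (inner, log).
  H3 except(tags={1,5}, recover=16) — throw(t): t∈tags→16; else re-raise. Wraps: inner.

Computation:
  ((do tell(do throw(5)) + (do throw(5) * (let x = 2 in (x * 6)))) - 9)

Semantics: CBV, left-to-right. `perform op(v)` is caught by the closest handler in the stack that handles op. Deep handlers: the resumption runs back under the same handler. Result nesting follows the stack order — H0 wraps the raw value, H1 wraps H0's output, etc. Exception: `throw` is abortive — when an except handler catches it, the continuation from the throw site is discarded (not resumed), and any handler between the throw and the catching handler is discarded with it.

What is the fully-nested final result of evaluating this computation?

Evaluation trace:
throw(5) @ H3 caught ⇒ 16
= 16

Answer: 16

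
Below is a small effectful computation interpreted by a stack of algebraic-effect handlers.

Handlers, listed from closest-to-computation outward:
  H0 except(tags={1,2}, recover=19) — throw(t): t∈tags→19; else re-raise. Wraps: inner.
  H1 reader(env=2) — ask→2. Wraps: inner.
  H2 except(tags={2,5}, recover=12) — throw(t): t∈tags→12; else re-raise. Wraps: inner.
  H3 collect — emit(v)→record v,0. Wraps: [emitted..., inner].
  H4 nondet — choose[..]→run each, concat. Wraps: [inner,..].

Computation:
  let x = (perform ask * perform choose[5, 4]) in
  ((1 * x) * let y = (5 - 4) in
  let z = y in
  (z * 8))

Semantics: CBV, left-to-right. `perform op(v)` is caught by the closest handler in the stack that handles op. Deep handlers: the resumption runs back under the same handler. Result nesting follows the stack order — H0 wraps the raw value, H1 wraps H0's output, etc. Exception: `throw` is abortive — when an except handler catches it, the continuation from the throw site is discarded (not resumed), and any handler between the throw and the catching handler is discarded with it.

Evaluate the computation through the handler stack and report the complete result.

Evaluation trace:
ask @ H1 ⇒ 2
choose[5, 4] @ H4
  branch[0] choose=5:
    H0 returns 80
    H1 returns 80
    H2 returns 80
    H3 returns [80]
    H4 returns [[80]]
  branch[1] choose=4:
    H0 returns 64
    H1 returns 64
    H2 returns 64
    H3 returns [64]
    H4 returns [[64]]
= [[80], [64]]

Answer: [[80], [64]]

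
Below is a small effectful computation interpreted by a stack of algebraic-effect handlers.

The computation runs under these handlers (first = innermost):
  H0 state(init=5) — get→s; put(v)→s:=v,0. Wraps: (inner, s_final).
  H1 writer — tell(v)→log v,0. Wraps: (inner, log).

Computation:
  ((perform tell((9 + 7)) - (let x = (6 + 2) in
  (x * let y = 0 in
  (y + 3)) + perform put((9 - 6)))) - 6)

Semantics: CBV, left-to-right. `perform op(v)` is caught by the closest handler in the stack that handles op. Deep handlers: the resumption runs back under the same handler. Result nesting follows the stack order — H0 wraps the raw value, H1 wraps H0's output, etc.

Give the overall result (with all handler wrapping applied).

Answer: ((-30, 3), (16))

Step-by-step:
tell(16) @ H1 ⇒ log+=16
put(3) @ H0 ⇒ s:=3
H0 returns (-30, 3)
H1 returns ((-30, 3), (16))
= ((-30, 3), (16))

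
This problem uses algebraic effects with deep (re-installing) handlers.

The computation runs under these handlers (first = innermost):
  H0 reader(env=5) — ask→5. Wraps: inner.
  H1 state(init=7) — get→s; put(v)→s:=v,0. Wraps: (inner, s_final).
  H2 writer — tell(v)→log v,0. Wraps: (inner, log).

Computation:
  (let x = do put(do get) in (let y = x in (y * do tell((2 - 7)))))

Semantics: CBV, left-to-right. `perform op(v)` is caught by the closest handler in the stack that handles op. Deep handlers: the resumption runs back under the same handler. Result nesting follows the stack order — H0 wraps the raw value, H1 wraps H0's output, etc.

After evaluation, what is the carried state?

Step-by-step:
get @ H1 ⇒ 7
put(7) @ H1 ⇒ s:=7
tell(-5) @ H2 ⇒ log+=-5
H0 returns 0
H1 returns (0, 7)
H2 returns ((0, 7), (-5))
= ((0, 7), (-5))

Answer: 7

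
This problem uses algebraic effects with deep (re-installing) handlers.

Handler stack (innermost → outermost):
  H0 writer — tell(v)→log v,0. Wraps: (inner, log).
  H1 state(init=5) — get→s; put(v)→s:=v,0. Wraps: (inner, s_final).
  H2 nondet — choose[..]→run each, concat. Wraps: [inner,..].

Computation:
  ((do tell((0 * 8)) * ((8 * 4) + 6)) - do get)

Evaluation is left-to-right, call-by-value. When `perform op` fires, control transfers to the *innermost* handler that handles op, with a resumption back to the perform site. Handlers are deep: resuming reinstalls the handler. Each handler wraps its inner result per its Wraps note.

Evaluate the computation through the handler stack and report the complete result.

Step-by-step:
tell(0) @ H0 ⇒ log+=0
get @ H1 ⇒ 5
H0 returns (-5, (0))
H1 returns ((-5, (0)), 5)
H2 returns [((-5, (0)), 5)]
= [((-5, (0)), 5)]

Answer: [((-5, (0)), 5)]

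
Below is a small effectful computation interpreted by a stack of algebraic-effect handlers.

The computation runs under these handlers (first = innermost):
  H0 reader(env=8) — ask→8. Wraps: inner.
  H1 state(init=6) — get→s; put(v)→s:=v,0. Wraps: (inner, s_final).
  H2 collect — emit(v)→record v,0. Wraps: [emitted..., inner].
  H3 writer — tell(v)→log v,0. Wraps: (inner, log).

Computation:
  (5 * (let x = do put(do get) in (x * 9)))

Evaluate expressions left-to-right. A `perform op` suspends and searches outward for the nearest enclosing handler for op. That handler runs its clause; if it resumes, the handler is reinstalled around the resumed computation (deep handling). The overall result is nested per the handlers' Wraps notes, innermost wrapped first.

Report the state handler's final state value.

Answer: 6

Evaluation trace:
get @ H1 ⇒ 6
put(6) @ H1 ⇒ s:=6
H0 returns 0
H1 returns (0, 6)
H2 returns [(0, 6)]
H3 returns ([(0, 6)], ())
= ([(0, 6)], ())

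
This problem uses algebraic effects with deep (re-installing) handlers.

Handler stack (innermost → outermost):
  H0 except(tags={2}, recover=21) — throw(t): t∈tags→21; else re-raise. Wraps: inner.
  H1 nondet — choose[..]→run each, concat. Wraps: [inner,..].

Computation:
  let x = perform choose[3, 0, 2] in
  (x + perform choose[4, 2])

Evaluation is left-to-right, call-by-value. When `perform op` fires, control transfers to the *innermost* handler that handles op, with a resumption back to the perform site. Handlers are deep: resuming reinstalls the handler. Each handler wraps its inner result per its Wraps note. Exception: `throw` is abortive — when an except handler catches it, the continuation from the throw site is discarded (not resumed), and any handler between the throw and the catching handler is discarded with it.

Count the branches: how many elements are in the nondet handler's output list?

Evaluation trace:
choose[3, 0, 2] @ H1
  branch[0] choose=3:
    choose[4, 2] @ H1
      branch[0] choose=4:
        H0 returns 7
        H1 returns [7]
      branch[1] choose=2:
        H0 returns 5
        H1 returns [5]
  branch[1] choose=0:
    choose[4, 2] @ H1
      branch[0] choose=4:
        H0 returns 4
        H1 returns [4]
      branch[1] choose=2:
        H0 returns 2
        H1 returns [2]
  branch[2] choose=2:
    choose[4, 2] @ H1
      branch[0] choose=4:
        H0 returns 6
        H1 returns [6]
      branch[1] choose=2:
        H0 returns 4
        H1 returns [4]
= [7, 5, 4, 2, 6, 4]

Answer: 6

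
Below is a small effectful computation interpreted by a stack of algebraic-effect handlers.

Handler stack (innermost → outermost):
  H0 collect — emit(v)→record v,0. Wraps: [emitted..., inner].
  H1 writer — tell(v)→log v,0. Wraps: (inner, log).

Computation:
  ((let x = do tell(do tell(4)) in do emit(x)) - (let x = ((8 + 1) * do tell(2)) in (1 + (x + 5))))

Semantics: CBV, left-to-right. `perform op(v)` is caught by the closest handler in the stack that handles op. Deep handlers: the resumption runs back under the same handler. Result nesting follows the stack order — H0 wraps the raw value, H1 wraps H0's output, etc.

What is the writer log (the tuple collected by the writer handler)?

Answer: (4, 0, 2)

Evaluation trace:
tell(4) @ H1 ⇒ log+=4
tell(0) @ H1 ⇒ log+=0
emit(0) @ H0 ⇒ out+=0
tell(2) @ H1 ⇒ log+=2
H0 returns [0, -6]
H1 returns ([0, -6], (4, 0, 2))
= ([0, -6], (4, 0, 2))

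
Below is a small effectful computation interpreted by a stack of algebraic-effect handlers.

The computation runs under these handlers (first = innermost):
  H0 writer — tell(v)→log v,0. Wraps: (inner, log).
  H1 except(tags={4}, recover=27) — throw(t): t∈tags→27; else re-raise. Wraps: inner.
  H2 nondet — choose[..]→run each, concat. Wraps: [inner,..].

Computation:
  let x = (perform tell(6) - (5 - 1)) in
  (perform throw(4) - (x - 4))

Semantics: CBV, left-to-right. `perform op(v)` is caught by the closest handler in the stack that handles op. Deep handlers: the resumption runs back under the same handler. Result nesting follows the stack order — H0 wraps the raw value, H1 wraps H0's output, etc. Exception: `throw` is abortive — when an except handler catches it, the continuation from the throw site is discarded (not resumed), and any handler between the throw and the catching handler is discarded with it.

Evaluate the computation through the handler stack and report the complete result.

Answer: [27]

Evaluation trace:
tell(6) @ H0 ⇒ log+=6
throw(4) @ H1 caught ⇒ 27
H2 returns [27]
= [27]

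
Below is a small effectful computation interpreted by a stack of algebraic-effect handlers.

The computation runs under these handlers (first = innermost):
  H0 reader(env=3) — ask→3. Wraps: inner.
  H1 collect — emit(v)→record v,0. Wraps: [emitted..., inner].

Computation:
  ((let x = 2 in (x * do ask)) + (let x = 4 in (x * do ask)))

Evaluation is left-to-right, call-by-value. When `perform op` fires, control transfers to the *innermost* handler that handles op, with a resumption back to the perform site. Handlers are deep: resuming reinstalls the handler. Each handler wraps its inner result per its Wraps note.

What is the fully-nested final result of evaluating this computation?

Evaluation trace:
ask @ H0 ⇒ 3
ask @ H0 ⇒ 3
H0 returns 18
H1 returns [18]
= [18]

Answer: [18]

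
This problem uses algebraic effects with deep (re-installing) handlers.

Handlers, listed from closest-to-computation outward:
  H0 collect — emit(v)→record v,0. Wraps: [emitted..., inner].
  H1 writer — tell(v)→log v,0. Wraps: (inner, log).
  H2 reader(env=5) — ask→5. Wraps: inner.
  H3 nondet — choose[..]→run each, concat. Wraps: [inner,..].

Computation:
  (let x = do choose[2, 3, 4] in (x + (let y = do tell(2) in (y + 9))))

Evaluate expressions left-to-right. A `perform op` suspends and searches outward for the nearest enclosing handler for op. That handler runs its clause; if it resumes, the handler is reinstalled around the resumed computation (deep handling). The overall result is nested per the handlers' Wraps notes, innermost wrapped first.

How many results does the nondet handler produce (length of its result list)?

Answer: 3

Step-by-step:
choose[2, 3, 4] @ H3
  branch[0] choose=2:
    tell(2) @ H1 ⇒ log+=2
    H0 returns [11]
    H1 returns ([11], (2))
    H2 returns ([11], (2))
    H3 returns [([11], (2))]
  branch[1] choose=3:
    tell(2) @ H1 ⇒ log+=2
    H0 returns [12]
    H1 returns ([12], (2))
    H2 returns ([12], (2))
    H3 returns [([12], (2))]
  branch[2] choose=4:
    tell(2) @ H1 ⇒ log+=2
    H0 returns [13]
    H1 returns ([13], (2))
    H2 returns ([13], (2))
    H3 returns [([13], (2))]
= [([11], (2)), ([12], (2)), ([13], (2))]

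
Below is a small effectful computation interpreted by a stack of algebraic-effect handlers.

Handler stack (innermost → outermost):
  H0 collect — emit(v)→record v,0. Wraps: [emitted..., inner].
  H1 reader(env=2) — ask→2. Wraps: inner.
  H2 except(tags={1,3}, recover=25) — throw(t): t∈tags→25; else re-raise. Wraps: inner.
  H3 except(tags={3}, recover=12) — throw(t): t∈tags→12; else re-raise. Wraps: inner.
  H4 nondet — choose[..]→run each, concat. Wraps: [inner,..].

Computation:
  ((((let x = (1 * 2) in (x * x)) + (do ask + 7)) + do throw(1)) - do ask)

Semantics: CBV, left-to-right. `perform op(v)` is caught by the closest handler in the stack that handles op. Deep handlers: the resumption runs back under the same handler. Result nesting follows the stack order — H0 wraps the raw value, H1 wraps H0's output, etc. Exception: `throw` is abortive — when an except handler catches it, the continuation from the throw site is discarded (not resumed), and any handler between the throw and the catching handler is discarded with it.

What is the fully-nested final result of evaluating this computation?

Answer: [25]

Step-by-step:
ask @ H1 ⇒ 2
throw(1) @ H2 caught ⇒ 25
H3 returns 25
H4 returns [25]
= [25]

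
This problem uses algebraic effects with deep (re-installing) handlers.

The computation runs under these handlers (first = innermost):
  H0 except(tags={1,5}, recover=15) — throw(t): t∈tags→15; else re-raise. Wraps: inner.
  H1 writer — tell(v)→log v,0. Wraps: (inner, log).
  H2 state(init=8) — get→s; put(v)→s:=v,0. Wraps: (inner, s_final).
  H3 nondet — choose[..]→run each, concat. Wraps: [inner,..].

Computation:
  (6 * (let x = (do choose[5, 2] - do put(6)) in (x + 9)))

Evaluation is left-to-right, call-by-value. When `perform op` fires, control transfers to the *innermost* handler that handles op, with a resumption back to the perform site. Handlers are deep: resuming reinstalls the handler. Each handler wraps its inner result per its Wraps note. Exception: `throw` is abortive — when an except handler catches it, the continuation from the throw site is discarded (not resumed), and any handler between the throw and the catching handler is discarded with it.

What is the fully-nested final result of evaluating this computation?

Evaluation trace:
choose[5, 2] @ H3
  branch[0] choose=5:
    put(6) @ H2 ⇒ s:=6
    H0 returns 84
    H1 returns (84, ())
    H2 returns ((84, ()), 6)
    H3 returns [((84, ()), 6)]
  branch[1] choose=2:
    put(6) @ H2 ⇒ s:=6
    H0 returns 66
    H1 returns (66, ())
    H2 returns ((66, ()), 6)
    H3 returns [((66, ()), 6)]
= [((84, ()), 6), ((66, ()), 6)]

Answer: [((84, ()), 6), ((66, ()), 6)]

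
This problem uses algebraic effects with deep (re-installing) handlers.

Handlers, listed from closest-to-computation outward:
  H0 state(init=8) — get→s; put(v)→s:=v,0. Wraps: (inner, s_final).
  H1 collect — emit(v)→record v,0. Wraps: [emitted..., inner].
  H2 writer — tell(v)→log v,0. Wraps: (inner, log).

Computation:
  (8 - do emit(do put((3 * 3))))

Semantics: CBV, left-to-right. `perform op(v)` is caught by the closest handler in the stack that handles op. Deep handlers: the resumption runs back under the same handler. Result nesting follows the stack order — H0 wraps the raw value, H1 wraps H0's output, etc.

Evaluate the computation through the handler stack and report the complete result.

Answer: ([0, (8, 9)], ())

Evaluation trace:
put(9) @ H0 ⇒ s:=9
emit(0) @ H1 ⇒ out+=0
H0 returns (8, 9)
H1 returns [0, (8, 9)]
H2 returns ([0, (8, 9)], ())
= ([0, (8, 9)], ())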